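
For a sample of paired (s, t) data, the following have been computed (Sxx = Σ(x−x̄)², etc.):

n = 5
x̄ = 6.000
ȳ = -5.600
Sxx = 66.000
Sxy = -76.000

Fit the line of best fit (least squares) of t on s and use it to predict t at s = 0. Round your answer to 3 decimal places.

b = Sxy/Sxx = -76/66 = -1.151515
a = ȳ − b·x̄ = -5.6 − (-1.151515)·6 = 1.309091
ŷ(0) = a + b·0 = 1.309091 + (-1.151515)·0 = 1.309091

1.309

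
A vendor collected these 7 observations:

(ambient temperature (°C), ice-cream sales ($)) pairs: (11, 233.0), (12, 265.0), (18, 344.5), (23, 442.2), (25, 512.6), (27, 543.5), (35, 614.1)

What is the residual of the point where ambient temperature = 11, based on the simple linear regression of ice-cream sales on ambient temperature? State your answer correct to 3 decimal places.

-12.274

n = 7, Σx = 151, Σy = 2954.9, Σxy = 71097.6, Σx² = 3697
Sxx = Σx² − (Σx)²/n = 3697 − 3257.285714 = 439.714286
Sxy = Σxy − (Σx)(Σy)/n = 71097.6 − 63741.414286 = 7356.185714
b = Sxy/Sxx = 7356.185714/439.714286 = 16.729467
a = ȳ − b·x̄ = 422.128571 − 16.729467·21.571429 = 61.250065
ŷ(11) = 61.250065 + 16.729467·11 = 245.274204
residual = y − ŷ = 233.0 − 245.274204 = -12.274204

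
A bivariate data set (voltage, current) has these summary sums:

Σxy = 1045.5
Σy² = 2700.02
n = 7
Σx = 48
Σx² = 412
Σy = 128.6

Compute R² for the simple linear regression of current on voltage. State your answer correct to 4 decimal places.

Sxx = Σx² − (Σx)²/n = 412 − 329.142857 = 82.857143
Sxy = Σxy − (Σx)(Σy)/n = 1045.5 − 881.828571 = 163.671429
Syy = Σy² − (Σy)²/n = 2700.02 − 2362.565714 = 337.454286
R² = Sxy²/(Sxx·Syy) = (163.671429)²/(82.857143·337.454286) = 0.958078

0.9581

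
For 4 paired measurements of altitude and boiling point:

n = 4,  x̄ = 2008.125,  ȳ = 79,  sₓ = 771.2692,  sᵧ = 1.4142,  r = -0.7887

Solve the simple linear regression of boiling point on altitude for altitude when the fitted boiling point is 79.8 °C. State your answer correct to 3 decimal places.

1454.936

b = r · sᵧ/sₓ = -0.7887 · 1.4142/771.2692 = -0.001446
a = ȳ − b·x̄ = 79 − (-0.001446)·2008.125 = 81.904072
Set a + b·x = 79.8: x = (79.8 − 81.904072) / (-0.001446) = 1454.936298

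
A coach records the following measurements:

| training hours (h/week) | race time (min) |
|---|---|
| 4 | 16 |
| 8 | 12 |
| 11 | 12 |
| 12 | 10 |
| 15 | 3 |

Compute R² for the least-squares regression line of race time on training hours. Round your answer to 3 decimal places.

0.835

n = 5, Σx = 50, Σy = 53, Σxy = 457, Σx² = 570, Σy² = 653
Sxx = Σx² − (Σx)²/n = 570 − 500 = 70
Sxy = Σxy − (Σx)(Σy)/n = 457 − 530 = -73
Syy = Σy² − (Σy)²/n = 653 − 561.8 = 91.2
R² = Sxy²/(Sxx·Syy) = (-73)²/(70·91.2) = 0.834743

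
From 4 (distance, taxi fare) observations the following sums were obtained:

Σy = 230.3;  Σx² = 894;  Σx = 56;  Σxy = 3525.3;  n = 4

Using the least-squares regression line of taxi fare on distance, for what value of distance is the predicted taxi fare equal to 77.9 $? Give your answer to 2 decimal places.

Sxx = Σx² − (Σx)²/n = 894 − 784 = 110
Sxy = Σxy − (Σx)(Σy)/n = 3525.3 − 3224.2 = 301.1
b = Sxy/Sxx = 301.1/110 = 2.737273
a = ȳ − b·x̄ = 57.575 − 2.737273·14 = 19.253182
Set a + b·x = 77.9: x = (77.9 − 19.253182) / 2.737273 = 21.425274

21.43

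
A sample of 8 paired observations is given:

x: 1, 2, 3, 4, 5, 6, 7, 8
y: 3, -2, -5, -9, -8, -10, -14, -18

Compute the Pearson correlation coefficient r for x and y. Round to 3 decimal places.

n = 8, Σx = 36, Σy = -63, Σxy = -394, Σx² = 204, Σy² = 803
Sxx = Σx² − (Σx)²/n = 204 − 162 = 42
Sxy = Σxy − (Σx)(Σy)/n = -394 − (-283.5) = -110.5
Syy = Σy² − (Σy)²/n = 803 − 496.125 = 306.875
r = Sxy/√(Sxx·Syy) = -110.5/√(12888.75) = -110.5/113.528631 = -0.973323

-0.973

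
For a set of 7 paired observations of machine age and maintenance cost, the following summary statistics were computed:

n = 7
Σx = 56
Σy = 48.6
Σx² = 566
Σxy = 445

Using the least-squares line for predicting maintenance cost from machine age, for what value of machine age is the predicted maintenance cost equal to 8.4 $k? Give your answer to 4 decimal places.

Sxx = Σx² − (Σx)²/n = 566 − 448 = 118
Sxy = Σxy − (Σx)(Σy)/n = 445 − 388.8 = 56.2
b = Sxy/Sxx = 56.2/118 = 0.476271
a = ȳ − b·x̄ = 6.942857 − 0.476271·8 = 3.132688
Set a + b·x = 8.4: x = (8.4 − 3.132688) / 0.476271 = 11.059481

11.0595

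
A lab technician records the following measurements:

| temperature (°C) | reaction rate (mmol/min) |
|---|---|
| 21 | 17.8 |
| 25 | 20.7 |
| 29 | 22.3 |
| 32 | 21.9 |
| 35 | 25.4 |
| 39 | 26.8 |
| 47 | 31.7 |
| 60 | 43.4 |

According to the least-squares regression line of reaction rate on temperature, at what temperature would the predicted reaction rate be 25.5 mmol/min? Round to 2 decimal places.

n = 8, Σx = 288, Σy = 210, Σxy = 8266.9, Σx² = 11486
Sxx = Σx² − (Σx)²/n = 11486 − 10368 = 1118
Sxy = Σxy − (Σx)(Σy)/n = 8266.9 − 7560 = 706.9
b = Sxy/Sxx = 706.9/1118 = 0.632290
a = ȳ − b·x̄ = 26.25 − 0.632290·36 = 3.487567
Set a + b·x = 25.5: x = (25.5 − 3.487567) / 0.632290 = 34.813835

34.81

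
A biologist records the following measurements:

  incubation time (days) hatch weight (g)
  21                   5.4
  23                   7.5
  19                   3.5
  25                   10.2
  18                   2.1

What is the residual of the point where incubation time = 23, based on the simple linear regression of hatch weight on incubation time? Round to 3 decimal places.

-0.257

n = 5, Σx = 106, Σy = 28.7, Σxy = 645.2, Σx² = 2280
Sxx = Σx² − (Σx)²/n = 2280 − 2247.2 = 32.8
Sxy = Σxy − (Σx)(Σy)/n = 645.2 − 608.44 = 36.76
b = Sxy/Sxx = 36.76/32.8 = 1.120732
a = ȳ − b·x̄ = 5.74 − 1.120732·21.2 = -18.019512
ŷ(23) = -18.019512 + 1.120732·23 = 7.757317
residual = y − ŷ = 7.5 − 7.757317 = -0.257317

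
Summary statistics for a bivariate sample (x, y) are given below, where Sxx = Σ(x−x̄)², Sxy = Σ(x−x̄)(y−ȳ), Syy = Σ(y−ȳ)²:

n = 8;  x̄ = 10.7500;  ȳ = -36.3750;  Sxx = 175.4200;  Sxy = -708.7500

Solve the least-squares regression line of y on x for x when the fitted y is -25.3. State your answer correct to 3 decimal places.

8.009

b = Sxy/Sxx = -708.75/175.42 = -4.040303
a = ȳ − b·x̄ = -36.375 − (-4.040303)·10.75 = 7.058260
Set a + b·x = -25.3: x = (-25.3 − 7.058260) / (-4.040303) = 8.008869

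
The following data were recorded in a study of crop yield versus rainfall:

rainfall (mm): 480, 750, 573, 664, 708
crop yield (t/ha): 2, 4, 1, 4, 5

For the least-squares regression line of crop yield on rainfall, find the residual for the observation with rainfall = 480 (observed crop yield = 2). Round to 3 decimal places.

n = 5, Σx = 3175, Σy = 16, Σxy = 10729, Σx² = 2063389
Sxx = Σx² − (Σx)²/n = 2063389 − 2016125 = 47264
Sxy = Σxy − (Σx)(Σy)/n = 10729 − 10160 = 569
b = Sxy/Sxx = 569/47264 = 0.012039
a = ȳ − b·x̄ = 3.2 − 0.012039·635 = -4.444613
ŷ(480) = -4.444613 + 0.012039·480 = 1.333992
residual = y − ŷ = 2 − 1.333992 = 0.666008

0.666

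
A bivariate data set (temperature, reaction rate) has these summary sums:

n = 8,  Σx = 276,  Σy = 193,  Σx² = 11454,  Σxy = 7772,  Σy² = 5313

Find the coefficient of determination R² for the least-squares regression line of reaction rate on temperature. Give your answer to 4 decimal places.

0.9770

Sxx = Σx² − (Σx)²/n = 11454 − 9522 = 1932
Sxy = Σxy − (Σx)(Σy)/n = 7772 − 6658.5 = 1113.5
Syy = Σy² − (Σy)²/n = 5313 − 4656.125 = 656.875
R² = Sxy²/(Sxx·Syy) = (1113.5)²/(1932·656.875) = 0.976991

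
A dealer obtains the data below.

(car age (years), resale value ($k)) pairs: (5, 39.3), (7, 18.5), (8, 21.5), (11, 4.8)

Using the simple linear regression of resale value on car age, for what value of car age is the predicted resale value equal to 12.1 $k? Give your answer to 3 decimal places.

9.407

n = 4, Σx = 31, Σy = 84.1, Σxy = 550.8, Σx² = 259
Sxx = Σx² − (Σx)²/n = 259 − 240.25 = 18.75
Sxy = Σxy − (Σx)(Σy)/n = 550.8 − 651.775 = -100.975
b = Sxy/Sxx = -100.975/18.75 = -5.385333
a = ȳ − b·x̄ = 21.025 − (-5.385333)·7.75 = 62.761333
Set a + b·x = 12.1: x = (12.1 − 62.761333) / (-5.385333) = 9.407279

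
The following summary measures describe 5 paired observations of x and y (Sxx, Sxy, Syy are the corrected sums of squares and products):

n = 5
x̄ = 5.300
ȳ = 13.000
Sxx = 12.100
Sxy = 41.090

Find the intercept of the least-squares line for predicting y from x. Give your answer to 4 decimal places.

b = Sxy/Sxx = 41.09/12.1 = 3.395868
a = ȳ − b·x̄ = 13 − 3.395868·5.3 = -4.998099

-4.9981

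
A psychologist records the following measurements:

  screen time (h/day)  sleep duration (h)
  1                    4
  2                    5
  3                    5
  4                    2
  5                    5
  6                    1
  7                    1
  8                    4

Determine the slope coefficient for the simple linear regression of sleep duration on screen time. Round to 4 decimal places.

-0.3452

n = 8, Σx = 36, Σy = 27, Σxy = 107, Σx² = 204
Sxx = Σx² − (Σx)²/n = 204 − 162 = 42
Sxy = Σxy − (Σx)(Σy)/n = 107 − 121.5 = -14.5
b = Sxy/Sxx = -14.5/42 = -0.345238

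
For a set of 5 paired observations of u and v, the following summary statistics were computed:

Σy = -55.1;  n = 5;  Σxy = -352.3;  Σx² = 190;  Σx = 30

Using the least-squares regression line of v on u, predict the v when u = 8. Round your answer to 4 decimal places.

-15.3600

Sxx = Σx² − (Σx)²/n = 190 − 180 = 10
Sxy = Σxy − (Σx)(Σy)/n = -352.3 − (-330.6) = -21.7
b = Sxy/Sxx = -21.7/10 = -2.17
a = ȳ − b·x̄ = -11.02 − (-2.17)·6 = 2
ŷ(8) = a + b·8 = 2 + (-2.17)·8 = -15.36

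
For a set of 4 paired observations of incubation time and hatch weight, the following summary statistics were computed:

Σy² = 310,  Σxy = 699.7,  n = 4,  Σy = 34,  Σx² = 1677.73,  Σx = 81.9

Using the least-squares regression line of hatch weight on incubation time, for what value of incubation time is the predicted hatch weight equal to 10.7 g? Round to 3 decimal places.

Sxx = Σx² − (Σx)²/n = 1677.73 − 1676.9025 = 0.8275
Sxy = Σxy − (Σx)(Σy)/n = 699.7 − 696.15 = 3.55
b = Sxy/Sxx = 3.55/0.8275 = 4.290030
a = ȳ − b·x̄ = 8.5 − 4.290030·20.475 = -79.338369
Set a + b·x = 10.7: x = (10.7 − (-79.338369)) / 4.290030 = 20.987817

20.988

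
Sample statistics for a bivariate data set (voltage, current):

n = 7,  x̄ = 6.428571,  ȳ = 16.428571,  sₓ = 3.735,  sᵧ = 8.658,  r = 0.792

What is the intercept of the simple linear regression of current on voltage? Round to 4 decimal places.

4.6263

b = r · sᵧ/sₓ = 0.792 · 8.658/3.735 = 1.835913
a = ȳ − b·x̄ = 16.428571 − 1.835913·6.428571 = 4.626272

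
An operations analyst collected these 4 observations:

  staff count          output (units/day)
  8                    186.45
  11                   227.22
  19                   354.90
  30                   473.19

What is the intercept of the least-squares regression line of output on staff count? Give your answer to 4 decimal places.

86.5148

n = 4, Σx = 68, Σy = 1241.76, Σxy = 24929.82, Σx² = 1446
Sxx = Σx² − (Σx)²/n = 1446 − 1156 = 290
Sxy = Σxy − (Σx)(Σy)/n = 24929.82 − 21109.92 = 3819.9
b = Sxy/Sxx = 3819.9/290 = 13.172069
a = ȳ − b·x̄ = 310.44 − 13.172069·17 = 86.514828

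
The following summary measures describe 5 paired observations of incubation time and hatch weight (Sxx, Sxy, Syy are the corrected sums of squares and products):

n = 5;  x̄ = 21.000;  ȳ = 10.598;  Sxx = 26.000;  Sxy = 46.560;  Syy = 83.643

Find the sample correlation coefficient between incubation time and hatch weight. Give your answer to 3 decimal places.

r = Sxy/√(Sxx·Syy) = 46.56/√(2174.718) = 46.56/46.633872 = 0.998416

0.998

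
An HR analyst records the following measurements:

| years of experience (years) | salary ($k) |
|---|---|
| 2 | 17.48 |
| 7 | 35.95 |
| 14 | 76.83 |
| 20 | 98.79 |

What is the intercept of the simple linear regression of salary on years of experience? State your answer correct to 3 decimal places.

6.852

n = 4, Σx = 43, Σy = 229.05, Σxy = 3338.03, Σx² = 649
Sxx = Σx² − (Σx)²/n = 649 − 462.25 = 186.75
Sxy = Σxy − (Σx)(Σy)/n = 3338.03 − 2462.2875 = 875.7425
b = Sxy/Sxx = 875.7425/186.75 = 4.689384
a = ȳ − b·x̄ = 57.2625 − 4.689384·10.75 = 6.851620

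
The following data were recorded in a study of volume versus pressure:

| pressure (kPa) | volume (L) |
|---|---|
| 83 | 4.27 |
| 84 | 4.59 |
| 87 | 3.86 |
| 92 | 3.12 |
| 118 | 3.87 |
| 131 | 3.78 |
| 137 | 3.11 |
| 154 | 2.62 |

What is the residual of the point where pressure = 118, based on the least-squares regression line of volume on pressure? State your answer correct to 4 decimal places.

n = 8, Σx = 886, Σy = 29.22, Σxy = 3144.22, Σx² = 103548
Sxx = Σx² − (Σx)²/n = 103548 − 98124.5 = 5423.5
Sxy = Σxy − (Σx)(Σy)/n = 3144.22 − 3236.115 = -91.895
b = Sxy/Sxx = -91.895/5423.5 = -0.016944
a = ȳ − b·x̄ = 3.6525 − (-0.016944)·110.75 = 5.529032
ŷ(118) = 5.529032 + (-0.016944)·118 = 3.529657
residual = y − ŷ = 3.87 − 3.529657 = 0.340343

0.3403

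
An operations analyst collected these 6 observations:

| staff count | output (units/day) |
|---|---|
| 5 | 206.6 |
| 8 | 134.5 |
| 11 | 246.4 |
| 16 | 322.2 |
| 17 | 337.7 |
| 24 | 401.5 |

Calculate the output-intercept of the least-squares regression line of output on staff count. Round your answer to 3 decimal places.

99.098

n = 6, Σx = 81, Σy = 1648.9, Σxy = 25351.5, Σx² = 1331
Sxx = Σx² − (Σx)²/n = 1331 − 1093.5 = 237.5
Sxy = Σxy − (Σx)(Σy)/n = 25351.5 − 22260.15 = 3091.35
b = Sxy/Sxx = 3091.35/237.5 = 13.016211
a = ȳ − b·x̄ = 274.816667 − 13.016211·13.5 = 99.097825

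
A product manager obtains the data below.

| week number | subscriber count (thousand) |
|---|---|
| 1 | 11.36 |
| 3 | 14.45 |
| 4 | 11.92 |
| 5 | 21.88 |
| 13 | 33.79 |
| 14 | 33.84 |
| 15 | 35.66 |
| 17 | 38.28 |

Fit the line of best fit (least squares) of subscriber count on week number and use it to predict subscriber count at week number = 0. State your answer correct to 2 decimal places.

9.19

n = 8, Σx = 72, Σy = 201.18, Σxy = 2310.48, Σx² = 930
Sxx = Σx² − (Σx)²/n = 930 − 648 = 282
Sxy = Σxy − (Σx)(Σy)/n = 2310.48 − 1810.62 = 499.86
b = Sxy/Sxx = 499.86/282 = 1.772553
a = ȳ − b·x̄ = 25.1475 − 1.772553·9 = 9.194521
ŷ(0) = a + b·0 = 9.194521 + 1.772553·0 = 9.194521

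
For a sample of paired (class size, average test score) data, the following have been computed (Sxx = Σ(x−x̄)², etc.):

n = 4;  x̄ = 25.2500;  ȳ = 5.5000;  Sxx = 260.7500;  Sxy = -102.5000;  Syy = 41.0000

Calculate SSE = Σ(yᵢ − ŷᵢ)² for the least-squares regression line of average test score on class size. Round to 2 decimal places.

0.71

b = Sxy/Sxx = -102.5/260.75 = -0.393097
SSE = Syy − b·Sxy = 41 − (-0.393097)·(-102.5) = 0.707574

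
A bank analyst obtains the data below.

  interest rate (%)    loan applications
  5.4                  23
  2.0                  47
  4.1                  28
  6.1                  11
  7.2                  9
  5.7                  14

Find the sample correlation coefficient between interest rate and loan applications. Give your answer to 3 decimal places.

-0.976

n = 6, Σx = 30.5, Σy = 132, Σxy = 544.7, Σx² = 171.51, Σy² = 3920
Sxx = Σx² − (Σx)²/n = 171.51 − 155.041667 = 16.468333
Sxy = Σxy − (Σx)(Σy)/n = 544.7 − 671 = -126.3
Syy = Σy² − (Σy)²/n = 3920 − 2904 = 1016
r = Sxy/√(Sxx·Syy) = -126.3/√(16731.826667) = -126.3/129.351562 = -0.976409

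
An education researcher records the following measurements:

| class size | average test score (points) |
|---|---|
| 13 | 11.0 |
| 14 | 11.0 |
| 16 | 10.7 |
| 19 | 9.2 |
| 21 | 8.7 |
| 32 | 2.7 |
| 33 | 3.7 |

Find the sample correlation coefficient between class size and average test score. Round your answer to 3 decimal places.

-0.987

n = 7, Σx = 148, Σy = 57, Σxy = 1034.2, Σx² = 3536, Σy² = 537.8
Sxx = Σx² − (Σx)²/n = 3536 − 3129.142857 = 406.857143
Sxy = Σxy − (Σx)(Σy)/n = 1034.2 − 1205.142857 = -170.942857
Syy = Σy² − (Σy)²/n = 537.8 − 464.142857 = 73.657143
r = Sxy/√(Sxx·Syy) = -170.942857/√(29967.934694) = -170.942857/173.112491 = -0.987467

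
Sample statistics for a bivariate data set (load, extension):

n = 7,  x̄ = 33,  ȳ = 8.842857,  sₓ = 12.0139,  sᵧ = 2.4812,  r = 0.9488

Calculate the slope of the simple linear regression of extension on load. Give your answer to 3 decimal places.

0.196

b = r · sᵧ/sₓ = 0.9488 · 2.4812/12.0139 = 0.195953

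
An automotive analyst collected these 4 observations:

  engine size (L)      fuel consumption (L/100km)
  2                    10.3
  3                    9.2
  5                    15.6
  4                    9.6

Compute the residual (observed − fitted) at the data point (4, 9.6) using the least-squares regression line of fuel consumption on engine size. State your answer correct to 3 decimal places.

-2.390

n = 4, Σx = 14, Σy = 44.7, Σxy = 164.6, Σx² = 54
Sxx = Σx² − (Σx)²/n = 54 − 49 = 5
Sxy = Σxy − (Σx)(Σy)/n = 164.6 − 156.45 = 8.15
b = Sxy/Sxx = 8.15/5 = 1.63
a = ȳ − b·x̄ = 11.175 − 1.63·3.5 = 5.47
ŷ(4) = 5.47 + 1.63·4 = 11.99
residual = y − ŷ = 9.6 − 11.99 = -2.39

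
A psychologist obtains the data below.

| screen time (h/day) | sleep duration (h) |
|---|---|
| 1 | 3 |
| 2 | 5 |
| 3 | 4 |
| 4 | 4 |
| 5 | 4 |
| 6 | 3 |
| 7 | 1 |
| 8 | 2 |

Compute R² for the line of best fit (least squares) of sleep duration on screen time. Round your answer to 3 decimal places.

n = 8, Σx = 36, Σy = 26, Σxy = 102, Σx² = 204, Σy² = 96
Sxx = Σx² − (Σx)²/n = 204 − 162 = 42
Sxy = Σxy − (Σx)(Σy)/n = 102 − 117 = -15
Syy = Σy² − (Σy)²/n = 96 − 84.5 = 11.5
R² = Sxy²/(Sxx·Syy) = (-15)²/(42·11.5) = 0.465839

0.466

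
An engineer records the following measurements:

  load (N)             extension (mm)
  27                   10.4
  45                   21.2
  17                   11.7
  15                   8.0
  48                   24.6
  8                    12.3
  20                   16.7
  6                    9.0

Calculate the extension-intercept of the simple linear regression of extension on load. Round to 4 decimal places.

n = 8, Σx = 186, Σy = 113.9, Σxy = 3220.9, Σx² = 6072
Sxx = Σx² − (Σx)²/n = 6072 − 4324.5 = 1747.5
Sxy = Σxy − (Σx)(Σy)/n = 3220.9 − 2648.175 = 572.725
b = Sxy/Sxx = 572.725/1747.5 = 0.327740
a = ȳ − b·x̄ = 14.2375 − 0.327740·23.25 = 6.617554

6.6176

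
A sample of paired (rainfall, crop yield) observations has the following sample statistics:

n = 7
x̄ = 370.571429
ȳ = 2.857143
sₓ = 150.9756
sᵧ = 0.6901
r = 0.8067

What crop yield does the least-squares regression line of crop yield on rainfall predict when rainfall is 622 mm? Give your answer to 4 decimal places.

b = r · sᵧ/sₓ = 0.8067 · 0.6901/150.9756 = 0.003687
a = ȳ − b·x̄ = 2.857143 − 0.003687·370.571429 = 1.490707
ŷ(622) = a + b·622 = 1.490707 + 0.003687·622 = 3.784254

3.7843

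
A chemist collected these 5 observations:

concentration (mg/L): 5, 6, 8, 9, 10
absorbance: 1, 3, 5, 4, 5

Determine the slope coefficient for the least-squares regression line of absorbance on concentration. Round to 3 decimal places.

n = 5, Σx = 38, Σy = 18, Σxy = 149, Σx² = 306
Sxx = Σx² − (Σx)²/n = 306 − 288.8 = 17.2
Sxy = Σxy − (Σx)(Σy)/n = 149 − 136.8 = 12.2
b = Sxy/Sxx = 12.2/17.2 = 0.709302

0.709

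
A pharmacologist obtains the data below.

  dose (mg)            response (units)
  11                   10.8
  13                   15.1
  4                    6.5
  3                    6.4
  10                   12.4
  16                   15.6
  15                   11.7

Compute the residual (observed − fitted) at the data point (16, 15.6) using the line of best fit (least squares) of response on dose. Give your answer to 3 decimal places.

n = 7, Σx = 72, Σy = 78.5, Σxy = 909.4, Σx² = 896
Sxx = Σx² − (Σx)²/n = 896 − 740.571429 = 155.428571
Sxy = Σxy − (Σx)(Σy)/n = 909.4 − 807.428571 = 101.971429
b = Sxy/Sxx = 101.971429/155.428571 = 0.656066
a = ȳ − b·x̄ = 11.214286 − 0.656066·10.285714 = 4.466176
ŷ(16) = 4.466176 + 0.656066·16 = 14.963235
residual = y − ŷ = 15.6 − 14.963235 = 0.636765

0.637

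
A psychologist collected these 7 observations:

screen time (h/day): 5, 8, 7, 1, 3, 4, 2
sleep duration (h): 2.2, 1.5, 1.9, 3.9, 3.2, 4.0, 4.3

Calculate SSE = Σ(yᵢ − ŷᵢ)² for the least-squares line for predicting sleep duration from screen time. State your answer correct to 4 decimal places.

n = 7, Σx = 30, Σy = 21, Σxy = 74.4, Σx² = 168, Σy² = 70.64
Sxx = Σx² − (Σx)²/n = 168 − 128.571429 = 39.428571
Sxy = Σxy − (Σx)(Σy)/n = 74.4 − 90 = -15.6
Syy = Σy² − (Σy)²/n = 70.64 − 63 = 7.64
b = Sxy/Sxx = -15.6/39.428571 = -0.395652
SSE = Syy − b·Sxy = 7.64 − (-0.395652)·(-15.6) = 1.467826

1.4678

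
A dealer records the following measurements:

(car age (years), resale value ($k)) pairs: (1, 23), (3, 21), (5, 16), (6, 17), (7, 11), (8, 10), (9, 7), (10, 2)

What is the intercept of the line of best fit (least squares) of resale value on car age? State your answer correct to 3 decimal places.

27.289

n = 8, Σx = 49, Σy = 107, Σxy = 508, Σx² = 365
Sxx = Σx² − (Σx)²/n = 365 − 300.125 = 64.875
Sxy = Σxy − (Σx)(Σy)/n = 508 − 655.375 = -147.375
b = Sxy/Sxx = -147.375/64.875 = -2.271676
a = ȳ − b·x̄ = 13.375 − (-2.271676)·6.125 = 27.289017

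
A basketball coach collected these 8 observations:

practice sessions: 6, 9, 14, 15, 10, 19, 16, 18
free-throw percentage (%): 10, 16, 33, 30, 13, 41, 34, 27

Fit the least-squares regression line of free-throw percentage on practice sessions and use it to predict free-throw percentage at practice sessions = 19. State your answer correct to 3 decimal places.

37.920

n = 8, Σx = 107, Σy = 204, Σxy = 3055, Σx² = 1579
Sxx = Σx² − (Σx)²/n = 1579 − 1431.125 = 147.875
Sxy = Σxy − (Σx)(Σy)/n = 3055 − 2728.5 = 326.5
b = Sxy/Sxx = 326.5/147.875 = 2.207946
a = ȳ − b·x̄ = 25.5 − 2.207946·13.375 = -4.031276
ŷ(19) = a + b·19 = -4.031276 + 2.207946·19 = 37.919696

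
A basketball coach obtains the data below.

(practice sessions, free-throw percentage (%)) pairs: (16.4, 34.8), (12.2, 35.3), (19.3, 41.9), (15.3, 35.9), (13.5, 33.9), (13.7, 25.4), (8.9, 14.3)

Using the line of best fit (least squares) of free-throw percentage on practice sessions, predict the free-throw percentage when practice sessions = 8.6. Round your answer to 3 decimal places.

n = 7, Σx = 99.3, Σy = 221.5, Σxy = 3292.22, Σx² = 1473.53
Sxx = Σx² − (Σx)²/n = 1473.53 − 1408.641429 = 64.888571
Sxy = Σxy − (Σx)(Σy)/n = 3292.22 − 3142.135714 = 150.084286
b = Sxy/Sxx = 150.084286/64.888571 = 2.312954
a = ȳ − b·x̄ = 31.642857 − 2.312954·14.185714 = -1.168049
ŷ(8.6) = a + b·8.6 = -1.168049 + 2.312954·8.6 = 18.723357

18.723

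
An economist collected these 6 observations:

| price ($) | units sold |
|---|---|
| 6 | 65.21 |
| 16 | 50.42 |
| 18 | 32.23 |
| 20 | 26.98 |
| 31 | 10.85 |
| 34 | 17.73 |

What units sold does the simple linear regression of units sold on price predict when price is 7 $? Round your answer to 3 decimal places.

59.565

n = 6, Σx = 125, Σy = 203.42, Σxy = 3256.89, Σx² = 3133
Sxx = Σx² − (Σx)²/n = 3133 − 2604.166667 = 528.833333
Sxy = Σxy − (Σx)(Σy)/n = 3256.89 − 4237.916667 = -981.026667
b = Sxy/Sxx = -981.026667/528.833333 = -1.855077
a = ȳ − b·x̄ = 33.903333 − (-1.855077)·20.833333 = 72.550775
ŷ(7) = a + b·7 = 72.550775 + (-1.855077)·7 = 59.565235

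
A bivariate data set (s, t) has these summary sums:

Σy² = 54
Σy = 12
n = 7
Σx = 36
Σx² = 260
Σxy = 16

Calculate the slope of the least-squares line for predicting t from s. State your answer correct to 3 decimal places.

Sxx = Σx² − (Σx)²/n = 260 − 185.142857 = 74.857143
Sxy = Σxy − (Σx)(Σy)/n = 16 − 61.714286 = -45.714286
b = Sxy/Sxx = -45.714286/74.857143 = -0.610687

-0.611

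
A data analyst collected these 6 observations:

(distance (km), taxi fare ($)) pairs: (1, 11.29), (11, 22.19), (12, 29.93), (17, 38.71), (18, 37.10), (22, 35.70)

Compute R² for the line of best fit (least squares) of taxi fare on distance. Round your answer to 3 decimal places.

n = 6, Σx = 81, Σy = 174.92, Σxy = 2725.81, Σx² = 1363, Σy² = 5665.0292
Sxx = Σx² − (Σx)²/n = 1363 − 1093.5 = 269.5
Sxy = Σxy − (Σx)(Σy)/n = 2725.81 − 2361.42 = 364.39
Syy = Σy² − (Σy)²/n = 5665.0292 − 5099.501067 = 565.528133
R² = Sxy²/(Sxx·Syy) = (364.39)²/(269.5·565.528133) = 0.871204

0.871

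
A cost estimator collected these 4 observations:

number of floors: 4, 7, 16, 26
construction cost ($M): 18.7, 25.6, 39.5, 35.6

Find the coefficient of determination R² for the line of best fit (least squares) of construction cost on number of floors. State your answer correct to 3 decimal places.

0.666

n = 4, Σx = 53, Σy = 119.4, Σxy = 1811.6, Σx² = 997, Σy² = 3832.66
Sxx = Σx² − (Σx)²/n = 997 − 702.25 = 294.75
Sxy = Σxy − (Σx)(Σy)/n = 1811.6 − 1582.05 = 229.55
Syy = Σy² − (Σy)²/n = 3832.66 − 3564.09 = 268.57
R² = Sxy²/(Sxx·Syy) = (229.55)²/(294.75·268.57) = 0.665646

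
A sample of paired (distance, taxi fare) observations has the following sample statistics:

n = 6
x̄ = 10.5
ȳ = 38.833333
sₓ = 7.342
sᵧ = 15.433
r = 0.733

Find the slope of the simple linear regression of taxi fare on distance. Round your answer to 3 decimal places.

b = r · sᵧ/sₓ = 0.733 · 15.433/7.342 = 1.540778

1.541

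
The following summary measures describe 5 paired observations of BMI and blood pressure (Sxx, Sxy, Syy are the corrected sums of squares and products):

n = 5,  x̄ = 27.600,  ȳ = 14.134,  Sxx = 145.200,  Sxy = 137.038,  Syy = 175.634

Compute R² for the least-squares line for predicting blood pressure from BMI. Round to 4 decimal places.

R² = Sxy²/(Sxx·Syy) = (137.038)²/(145.2·175.634) = 0.736388

0.7364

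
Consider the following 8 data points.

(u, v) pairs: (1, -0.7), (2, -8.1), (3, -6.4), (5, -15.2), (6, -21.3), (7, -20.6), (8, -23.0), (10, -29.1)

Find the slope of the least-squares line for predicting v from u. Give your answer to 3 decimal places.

-3.052

n = 8, Σx = 42, Σy = -124.4, Σxy = -859.1, Σx² = 288
Sxx = Σx² − (Σx)²/n = 288 − 220.5 = 67.5
Sxy = Σxy − (Σx)(Σy)/n = -859.1 − (-653.1) = -206
b = Sxy/Sxx = -206/67.5 = -3.051852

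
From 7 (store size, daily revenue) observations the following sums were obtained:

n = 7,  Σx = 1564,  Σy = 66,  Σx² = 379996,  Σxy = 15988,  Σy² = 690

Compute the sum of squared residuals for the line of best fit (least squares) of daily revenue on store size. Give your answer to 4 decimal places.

17.2506

Sxx = Σx² − (Σx)²/n = 379996 − 349442.285714 = 30553.714286
Sxy = Σxy − (Σx)(Σy)/n = 15988 − 14746.285714 = 1241.714286
Syy = Σy² − (Σy)²/n = 690 − 622.285714 = 67.714286
b = Sxy/Sxx = 1241.714286/30553.714286 = 0.040640
SSE = Syy − b·Sxy = 67.714286 − 0.040640·1241.714286 = 17.250556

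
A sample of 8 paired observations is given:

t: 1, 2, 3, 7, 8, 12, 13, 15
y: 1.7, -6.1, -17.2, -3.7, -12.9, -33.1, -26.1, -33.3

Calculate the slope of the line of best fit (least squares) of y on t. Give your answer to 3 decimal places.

n = 8, Σx = 61, Σy = -130.7, Σxy = -1427.2, Σx² = 665
Sxx = Σx² − (Σx)²/n = 665 − 465.125 = 199.875
Sxy = Σxy − (Σx)(Σy)/n = -1427.2 − (-996.5875) = -430.6125
b = Sxy/Sxx = -430.6125/199.875 = -2.154409

-2.154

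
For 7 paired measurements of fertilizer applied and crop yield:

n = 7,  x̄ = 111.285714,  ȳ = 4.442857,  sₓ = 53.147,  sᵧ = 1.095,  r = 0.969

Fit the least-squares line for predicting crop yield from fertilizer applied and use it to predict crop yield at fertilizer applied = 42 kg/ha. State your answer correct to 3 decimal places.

3.060

b = r · sᵧ/sₓ = 0.969 · 1.095/53.147 = 0.019965
a = ȳ − b·x̄ = 4.442857 − 0.019965·111.285714 = 2.221090
ŷ(42) = a + b·42 = 2.221090 + 0.019965·42 = 3.059600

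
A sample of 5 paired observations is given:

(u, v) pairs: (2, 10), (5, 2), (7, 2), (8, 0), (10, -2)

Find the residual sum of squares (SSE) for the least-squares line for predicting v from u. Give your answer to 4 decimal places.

8.2581

n = 5, Σx = 32, Σy = 12, Σxy = 24, Σx² = 242, Σy² = 112
Sxx = Σx² − (Σx)²/n = 242 − 204.8 = 37.2
Sxy = Σxy − (Σx)(Σy)/n = 24 − 76.8 = -52.8
Syy = Σy² − (Σy)²/n = 112 − 28.8 = 83.2
b = Sxy/Sxx = -52.8/37.2 = -1.419355
SSE = Syy − b·Sxy = 83.2 − (-1.419355)·(-52.8) = 8.258065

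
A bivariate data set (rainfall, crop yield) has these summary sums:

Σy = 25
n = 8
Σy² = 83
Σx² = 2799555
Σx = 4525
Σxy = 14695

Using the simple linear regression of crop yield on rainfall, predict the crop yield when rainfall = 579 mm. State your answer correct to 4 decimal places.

Sxx = Σx² − (Σx)²/n = 2799555 − 2559453.125 = 240101.875
Sxy = Σxy − (Σx)(Σy)/n = 14695 − 14140.625 = 554.375
b = Sxy/Sxx = 554.375/240101.875 = 0.002309
a = ȳ − b·x̄ = 3.125 − 0.002309·565.625 = 1.819020
ŷ(579) = a + b·579 = 1.819020 + 0.002309·579 = 3.155882

3.1559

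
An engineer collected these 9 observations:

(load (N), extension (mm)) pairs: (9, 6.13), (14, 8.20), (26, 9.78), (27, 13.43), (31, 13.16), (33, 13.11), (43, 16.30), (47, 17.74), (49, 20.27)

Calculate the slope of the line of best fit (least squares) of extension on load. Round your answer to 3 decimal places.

n = 9, Σx = 279, Σy = 118.12, Σxy = 4155.36, Σx² = 10191
Sxx = Σx² − (Σx)²/n = 10191 − 8649 = 1542
Sxy = Σxy − (Σx)(Σy)/n = 4155.36 − 3661.72 = 493.64
b = Sxy/Sxx = 493.64/1542 = 0.320130

0.320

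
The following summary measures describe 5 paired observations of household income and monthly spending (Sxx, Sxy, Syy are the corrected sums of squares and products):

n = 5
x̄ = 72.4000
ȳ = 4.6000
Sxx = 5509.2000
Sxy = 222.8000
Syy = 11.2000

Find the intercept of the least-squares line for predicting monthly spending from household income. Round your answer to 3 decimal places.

1.672

b = Sxy/Sxx = 222.8/5509.2 = 0.040441
a = ȳ − b·x̄ = 4.6 − 0.040441·72.4 = 1.672039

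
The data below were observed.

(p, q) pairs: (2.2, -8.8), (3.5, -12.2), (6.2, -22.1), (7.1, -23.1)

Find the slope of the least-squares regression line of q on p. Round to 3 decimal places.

-3.100

n = 4, Σx = 19, Σy = -66.2, Σxy = -363.09, Σx² = 105.94
Sxx = Σx² − (Σx)²/n = 105.94 − 90.25 = 15.69
Sxy = Σxy − (Σx)(Σy)/n = -363.09 − (-314.45) = -48.64
b = Sxy/Sxx = -48.64/15.69 = -3.100064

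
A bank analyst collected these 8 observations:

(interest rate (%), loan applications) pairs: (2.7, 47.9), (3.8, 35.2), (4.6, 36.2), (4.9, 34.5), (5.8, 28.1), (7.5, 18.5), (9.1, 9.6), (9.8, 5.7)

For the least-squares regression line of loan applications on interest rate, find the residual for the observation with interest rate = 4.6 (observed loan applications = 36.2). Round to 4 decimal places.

n = 8, Σx = 48.2, Σy = 215.7, Σxy = 1043.61, Σx² = 335.64
Sxx = Σx² − (Σx)²/n = 335.64 − 290.405 = 45.235
Sxy = Σxy − (Σx)(Σy)/n = 1043.61 − 1299.5925 = -255.9825
b = Sxy/Sxx = -255.9825/45.235 = -5.658948
a = ȳ − b·x̄ = 26.9625 − (-5.658948)·6.025 = 61.057660
ŷ(4.6) = 61.057660 + (-5.658948)·4.6 = 35.026500
residual = y − ŷ = 36.2 − 35.026500 = 1.173500

1.1735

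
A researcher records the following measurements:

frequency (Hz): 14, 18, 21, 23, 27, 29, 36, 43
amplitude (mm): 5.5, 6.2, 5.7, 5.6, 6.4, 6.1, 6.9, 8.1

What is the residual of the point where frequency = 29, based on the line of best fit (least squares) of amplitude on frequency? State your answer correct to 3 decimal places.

-0.424

n = 8, Σx = 211, Σy = 50.5, Σxy = 1383.5, Σx² = 6205
Sxx = Σx² − (Σx)²/n = 6205 − 5565.125 = 639.875
Sxy = Σxy − (Σx)(Σy)/n = 1383.5 − 1331.9375 = 51.5625
b = Sxy/Sxx = 51.5625/639.875 = 0.080582
a = ȳ − b·x̄ = 6.3125 − 0.080582·26.375 = 4.187146
ŷ(29) = 4.187146 + 0.080582·29 = 6.524028
residual = y − ŷ = 6.1 − 6.524028 = -0.424028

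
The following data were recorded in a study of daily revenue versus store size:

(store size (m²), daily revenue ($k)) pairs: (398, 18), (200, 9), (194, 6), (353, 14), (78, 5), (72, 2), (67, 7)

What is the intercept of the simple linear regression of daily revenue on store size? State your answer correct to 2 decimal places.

n = 7, Σx = 1362, Σy = 61, Σxy = 16073, Σx² = 376406
Sxx = Σx² − (Σx)²/n = 376406 − 265006.285714 = 111399.714286
Sxy = Σxy − (Σx)(Σy)/n = 16073 − 11868.857143 = 4204.142857
b = Sxy/Sxx = 4204.142857/111399.714286 = 0.037739
a = ȳ − b·x̄ = 8.714286 − 0.037739·194.571429 = 1.371304

1.37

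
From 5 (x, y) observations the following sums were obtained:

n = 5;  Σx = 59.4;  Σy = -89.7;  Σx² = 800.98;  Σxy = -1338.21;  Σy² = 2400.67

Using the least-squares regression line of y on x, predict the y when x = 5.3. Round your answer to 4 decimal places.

Sxx = Σx² − (Σx)²/n = 800.98 − 705.672 = 95.308
Sxy = Σxy − (Σx)(Σy)/n = -1338.21 − (-1065.636) = -272.574
b = Sxy/Sxx = -272.574/95.308 = -2.859928
a = ȳ − b·x̄ = -17.94 − (-2.859928)·11.88 = 16.035942
ŷ(5.3) = a + b·5.3 = 16.035942 + (-2.859928)·5.3 = 0.878325

0.8783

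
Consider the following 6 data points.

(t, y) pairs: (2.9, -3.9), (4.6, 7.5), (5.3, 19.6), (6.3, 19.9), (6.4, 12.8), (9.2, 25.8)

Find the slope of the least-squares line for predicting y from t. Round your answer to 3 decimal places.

n = 6, Σx = 34.7, Σy = 81.7, Σxy = 571.72, Σx² = 222.95
Sxx = Σx² − (Σx)²/n = 222.95 − 200.681667 = 22.268333
Sxy = Σxy − (Σx)(Σy)/n = 571.72 − 472.498333 = 99.221667
b = Sxy/Sxx = 99.221667/22.268333 = 4.455729

4.456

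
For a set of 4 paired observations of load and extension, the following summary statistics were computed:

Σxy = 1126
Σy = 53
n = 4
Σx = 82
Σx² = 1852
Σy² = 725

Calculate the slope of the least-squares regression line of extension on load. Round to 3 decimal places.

0.231

Sxx = Σx² − (Σx)²/n = 1852 − 1681 = 171
Sxy = Σxy − (Σx)(Σy)/n = 1126 − 1086.5 = 39.5
b = Sxy/Sxx = 39.5/171 = 0.230994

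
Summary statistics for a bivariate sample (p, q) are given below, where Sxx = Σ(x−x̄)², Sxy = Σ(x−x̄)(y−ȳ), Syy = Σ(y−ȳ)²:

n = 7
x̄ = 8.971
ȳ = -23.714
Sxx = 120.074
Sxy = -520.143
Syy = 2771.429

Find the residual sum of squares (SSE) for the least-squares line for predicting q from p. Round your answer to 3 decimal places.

b = Sxy/Sxx = -520.143/120.074 = -4.331854
SSE = Syy − b·Sxy = 2771.429 − (-4.331854)·(-520.143) = 518.245626

518.246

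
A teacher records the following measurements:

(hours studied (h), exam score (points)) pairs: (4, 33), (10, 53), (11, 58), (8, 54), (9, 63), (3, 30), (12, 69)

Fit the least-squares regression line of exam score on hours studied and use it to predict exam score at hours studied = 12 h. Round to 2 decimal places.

n = 7, Σx = 57, Σy = 360, Σxy = 3217, Σx² = 535
Sxx = Σx² − (Σx)²/n = 535 − 464.142857 = 70.857143
Sxy = Σxy − (Σx)(Σy)/n = 3217 − 2931.428571 = 285.571429
b = Sxy/Sxx = 285.571429/70.857143 = 4.030242
a = ȳ − b·x̄ = 51.428571 − 4.030242·8.142857 = 18.610887
ŷ(12) = a + b·12 = 18.610887 + 4.030242·12 = 66.973790

66.97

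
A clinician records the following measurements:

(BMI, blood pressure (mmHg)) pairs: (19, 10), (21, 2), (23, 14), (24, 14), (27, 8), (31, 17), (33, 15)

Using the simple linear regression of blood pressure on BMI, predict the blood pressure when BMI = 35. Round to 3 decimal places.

n = 7, Σx = 178, Σy = 80, Σxy = 2128, Σx² = 4686
Sxx = Σx² − (Σx)²/n = 4686 − 4526.285714 = 159.714286
Sxy = Σxy − (Σx)(Σy)/n = 2128 − 2034.285714 = 93.714286
b = Sxy/Sxx = 93.714286/159.714286 = 0.586762
a = ȳ − b·x̄ = 11.428571 − 0.586762·25.428571 = -3.491950
ŷ(35) = a + b·35 = -3.491950 + 0.586762·35 = 17.044723

17.045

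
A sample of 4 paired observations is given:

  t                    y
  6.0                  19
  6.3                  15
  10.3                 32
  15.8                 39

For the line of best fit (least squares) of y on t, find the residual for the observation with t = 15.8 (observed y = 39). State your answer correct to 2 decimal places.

n = 4, Σx = 38.4, Σy = 105, Σxy = 1154.3, Σx² = 431.42
Sxx = Σx² − (Σx)²/n = 431.42 − 368.64 = 62.78
Sxy = Σxy − (Σx)(Σy)/n = 1154.3 − 1008 = 146.3
b = Sxy/Sxx = 146.3/62.78 = 2.330360
a = ȳ − b·x̄ = 26.25 − 2.330360·9.6 = 3.878544
ŷ(15.8) = 3.878544 + 2.330360·15.8 = 40.698232
residual = y − ŷ = 39 − 40.698232 = -1.698232

-1.70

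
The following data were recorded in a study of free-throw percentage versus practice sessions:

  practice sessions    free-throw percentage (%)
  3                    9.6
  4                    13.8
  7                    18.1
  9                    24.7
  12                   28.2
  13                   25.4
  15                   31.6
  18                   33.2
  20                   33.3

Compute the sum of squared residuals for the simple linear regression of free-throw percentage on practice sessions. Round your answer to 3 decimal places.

n = 9, Σx = 101, Σy = 217.9, Σxy = 2839.2, Σx² = 1417, Σy² = 5870.39
Sxx = Σx² − (Σx)²/n = 1417 − 1133.444444 = 283.555556
Sxy = Σxy − (Σx)(Σy)/n = 2839.2 − 2445.322222 = 393.877778
Syy = Σy² − (Σy)²/n = 5870.39 − 5275.601111 = 594.788889
b = Sxy/Sxx = 393.877778/283.555556 = 1.389067
SSE = Syy − b·Sxy = 594.788889 − 1.389067·393.877778 = 47.666109

47.666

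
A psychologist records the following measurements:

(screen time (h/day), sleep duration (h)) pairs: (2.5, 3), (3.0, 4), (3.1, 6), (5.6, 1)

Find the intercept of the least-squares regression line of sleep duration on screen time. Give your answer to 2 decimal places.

7.17

n = 4, Σx = 14.2, Σy = 14, Σxy = 43.7, Σx² = 56.22
Sxx = Σx² − (Σx)²/n = 56.22 − 50.41 = 5.81
Sxy = Σxy − (Σx)(Σy)/n = 43.7 − 49.7 = -6
b = Sxy/Sxx = -6/5.81 = -1.032702
a = ȳ − b·x̄ = 3.5 − (-1.032702)·3.55 = 7.166093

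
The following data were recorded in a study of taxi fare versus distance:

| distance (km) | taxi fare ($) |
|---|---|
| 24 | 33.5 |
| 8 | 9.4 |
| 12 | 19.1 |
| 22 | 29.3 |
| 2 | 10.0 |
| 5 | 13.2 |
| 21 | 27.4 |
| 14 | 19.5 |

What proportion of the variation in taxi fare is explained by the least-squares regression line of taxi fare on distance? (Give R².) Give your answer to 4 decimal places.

0.9319

n = 8, Σx = 108, Σy = 161.4, Σxy = 2687.4, Σx² = 1934, Σy² = 3839.16
Sxx = Σx² − (Σx)²/n = 1934 − 1458 = 476
Sxy = Σxy − (Σx)(Σy)/n = 2687.4 − 2178.9 = 508.5
Syy = Σy² − (Σy)²/n = 3839.16 − 3256.245 = 582.915
R² = Sxy²/(Sxx·Syy) = (508.5)²/(476·582.915) = 0.931901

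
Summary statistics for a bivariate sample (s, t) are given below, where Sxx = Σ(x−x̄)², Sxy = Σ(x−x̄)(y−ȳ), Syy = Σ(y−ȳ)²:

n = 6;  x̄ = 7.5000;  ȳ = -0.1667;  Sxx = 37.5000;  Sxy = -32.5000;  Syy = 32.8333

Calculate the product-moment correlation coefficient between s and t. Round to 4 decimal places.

r = Sxy/√(Sxx·Syy) = -32.5/√(1231.24875) = -32.5/35.089154 = -0.926212

-0.9262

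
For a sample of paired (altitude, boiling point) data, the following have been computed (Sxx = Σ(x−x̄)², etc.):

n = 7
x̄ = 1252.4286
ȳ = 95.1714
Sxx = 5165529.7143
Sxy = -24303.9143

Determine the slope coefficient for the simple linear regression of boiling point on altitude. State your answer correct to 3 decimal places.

b = Sxy/Sxx = -24303.9143/5165529.7143 = -0.004705

-0.005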